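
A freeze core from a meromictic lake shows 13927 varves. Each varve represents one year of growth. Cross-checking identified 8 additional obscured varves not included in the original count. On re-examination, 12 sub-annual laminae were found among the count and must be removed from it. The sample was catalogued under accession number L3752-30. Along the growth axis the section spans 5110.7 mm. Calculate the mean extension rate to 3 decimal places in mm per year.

Correcting the raw count gives 13927 − 12 + 8 = 13923 true varves.
5110.7 mm over 13923 years gives 5110.7 / 13923 ≈ 0.367 mm per year.

0.367 mm per year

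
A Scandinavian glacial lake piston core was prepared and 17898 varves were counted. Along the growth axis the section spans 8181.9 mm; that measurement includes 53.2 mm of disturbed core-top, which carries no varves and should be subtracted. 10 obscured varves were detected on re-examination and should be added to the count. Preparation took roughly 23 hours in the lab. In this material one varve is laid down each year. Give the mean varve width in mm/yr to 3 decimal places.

0.454 mm/yr

Adjusted count: 17898 + 10 = 17908 varves.
The growth record spans 8181.9 − 53.2 = 8128.7 mm.
Mean rate = 8128.7 mm / 17908 years ≈ 0.454 mm/yr.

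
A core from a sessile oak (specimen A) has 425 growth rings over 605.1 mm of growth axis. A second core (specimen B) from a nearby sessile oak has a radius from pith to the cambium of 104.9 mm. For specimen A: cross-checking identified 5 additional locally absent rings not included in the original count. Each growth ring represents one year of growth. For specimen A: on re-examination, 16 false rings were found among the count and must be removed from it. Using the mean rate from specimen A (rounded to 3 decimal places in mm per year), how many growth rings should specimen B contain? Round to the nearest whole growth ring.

Specimen A: after corrections the count is 425 − 16 + 5 = 414 growth rings.
A: Extension rate ≈ 605.1 / 414 = 1.462 mm/yr.
For B, 104.9 / 1.462 = 71.75 years ≈ 72 growth rings.

72 growth rings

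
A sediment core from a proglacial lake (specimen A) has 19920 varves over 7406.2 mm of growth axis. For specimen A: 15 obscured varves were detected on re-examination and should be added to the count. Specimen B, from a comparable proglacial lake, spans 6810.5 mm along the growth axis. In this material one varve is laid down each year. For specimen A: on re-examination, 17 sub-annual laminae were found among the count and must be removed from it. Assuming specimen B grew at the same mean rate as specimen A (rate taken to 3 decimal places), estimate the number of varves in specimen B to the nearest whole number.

Specimen A: correcting the raw count gives 19920 − 17 + 15 = 19918 true varves.
A: Extension rate ≈ 7406.2 / 19918 = 0.372 mm per year.
For B, 6810.5 / 0.372 = 18307.80 years ≈ 18308 varves.

18308 varves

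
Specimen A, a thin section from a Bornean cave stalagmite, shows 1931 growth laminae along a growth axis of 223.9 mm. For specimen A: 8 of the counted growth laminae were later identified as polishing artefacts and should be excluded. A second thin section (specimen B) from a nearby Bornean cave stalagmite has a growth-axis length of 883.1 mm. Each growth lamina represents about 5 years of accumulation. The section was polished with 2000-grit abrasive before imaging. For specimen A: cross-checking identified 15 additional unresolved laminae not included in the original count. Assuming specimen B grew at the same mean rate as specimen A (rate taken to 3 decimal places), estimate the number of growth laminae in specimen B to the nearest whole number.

7679 growth laminae

Specimen A: after corrections the count is 1931 − 8 + 15 = 1938 growth laminae.
Specimen A: at 5 years per growth lamina, 1938 × 5 = 9690 years.
A: Extension rate ≈ 223.9 / 9690 = 0.023 mm/year.
B spans 883.1 / 0.023 = 38395.65 years; at 5 years per growth lamina that is 38395.65 / 5 ≈ 7679 growth laminae.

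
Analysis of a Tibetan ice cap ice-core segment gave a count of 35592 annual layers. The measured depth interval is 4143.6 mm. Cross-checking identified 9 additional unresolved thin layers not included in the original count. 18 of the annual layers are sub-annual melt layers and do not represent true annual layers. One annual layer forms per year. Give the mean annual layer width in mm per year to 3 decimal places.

Adjusted count: 35592 − 18 + 9 = 35583 annual layers.
4143.6 mm over 35583 years gives 4143.6 / 35583 ≈ 0.116 mm per year.

0.116 mm per year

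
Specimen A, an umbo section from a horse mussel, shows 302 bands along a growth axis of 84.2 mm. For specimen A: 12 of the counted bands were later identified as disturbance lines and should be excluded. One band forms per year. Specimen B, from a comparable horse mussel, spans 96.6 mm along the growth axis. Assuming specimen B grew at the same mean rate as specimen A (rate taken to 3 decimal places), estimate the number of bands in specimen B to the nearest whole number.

333 bands

Specimen A: true band count = 302 − 12 = 290.
A: Extension rate ≈ 84.2 / 290 = 0.290 mm/year.
For B, 96.6 / 0.290 = 333.10 years ≈ 333 bands.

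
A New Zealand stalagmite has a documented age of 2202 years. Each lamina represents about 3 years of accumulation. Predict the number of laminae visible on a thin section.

One lamina every 3 years means 2202 / 3 = 734 laminae.
So 734 laminae should be present.

734 laminae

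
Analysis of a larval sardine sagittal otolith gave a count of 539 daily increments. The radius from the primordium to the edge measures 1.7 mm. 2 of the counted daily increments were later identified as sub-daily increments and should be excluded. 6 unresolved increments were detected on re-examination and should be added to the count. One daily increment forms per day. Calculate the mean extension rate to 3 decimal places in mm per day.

Adjusted count: 539 − 2 + 6 = 543 daily increments.
Extension rate ≈ 1.7 / 543 = 0.003 mm per day.

0.003 mm per day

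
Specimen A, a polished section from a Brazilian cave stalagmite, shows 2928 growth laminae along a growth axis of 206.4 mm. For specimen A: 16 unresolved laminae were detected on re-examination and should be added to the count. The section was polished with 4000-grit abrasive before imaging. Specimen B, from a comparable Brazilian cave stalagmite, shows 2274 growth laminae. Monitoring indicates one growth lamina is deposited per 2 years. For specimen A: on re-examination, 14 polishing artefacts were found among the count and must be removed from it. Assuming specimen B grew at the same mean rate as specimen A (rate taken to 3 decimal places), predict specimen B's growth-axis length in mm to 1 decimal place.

159.2 mm

Specimen A: true growth lamina count = 2928 − 14 + 16 = 2930.
Specimen A: at 2 years per growth lamina, 2930 × 2 = 5860 years.
A: Extension rate ≈ 206.4 / 5860 = 0.035 mm per year.
Specimen B: multiplying by 2 years per growth lamina: 2274 × 2 = 4548 years. B's length ≈ 0.035 × 4548 = 159.2 mm.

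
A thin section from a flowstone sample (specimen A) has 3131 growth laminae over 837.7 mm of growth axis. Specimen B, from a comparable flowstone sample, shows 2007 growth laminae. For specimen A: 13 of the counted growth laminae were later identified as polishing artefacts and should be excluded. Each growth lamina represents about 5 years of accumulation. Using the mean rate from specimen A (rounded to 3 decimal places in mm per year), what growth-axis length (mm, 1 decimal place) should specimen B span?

Specimen A: correcting the raw count gives 3131 − 13 = 3118 true growth laminae.
Specimen A: at 5 years per growth lamina, 3118 × 5 = 15590 years.
A: Extension rate ≈ 837.7 / 15590 = 0.054 mm per year.
Specimen B: multiplying by 5 years per growth lamina: 2007 × 5 = 10035 years. B's length ≈ 0.054 × 10035 = 541.9 mm.

541.9 mm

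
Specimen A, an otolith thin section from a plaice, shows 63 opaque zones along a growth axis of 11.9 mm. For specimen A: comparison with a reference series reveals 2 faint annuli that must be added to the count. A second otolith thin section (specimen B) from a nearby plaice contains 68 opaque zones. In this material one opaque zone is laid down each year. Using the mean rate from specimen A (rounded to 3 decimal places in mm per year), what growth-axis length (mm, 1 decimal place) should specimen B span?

Specimen A: true opaque zone count = 63 + 2 = 65.
A: 11.9 mm over 65 years gives 11.9 / 65 ≈ 0.183 mm/yr.
Length of B = 0.183 × 68 = 12.4 mm.

12.4 mm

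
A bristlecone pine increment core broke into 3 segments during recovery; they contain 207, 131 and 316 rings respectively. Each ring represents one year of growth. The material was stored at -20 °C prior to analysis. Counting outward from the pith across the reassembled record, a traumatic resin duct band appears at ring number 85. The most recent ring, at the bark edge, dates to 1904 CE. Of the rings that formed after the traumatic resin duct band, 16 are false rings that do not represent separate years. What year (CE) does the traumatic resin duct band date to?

Total rings = 207 + 131 + 316 = 654.
654 − 85 = 569 rings lie beyond the traumatic resin duct band toward the bark edge.
Removing the 16 false rings leaves 569 − 16 = 553 true rings beyond the traumatic resin duct band.
The ring at the bark edge is 1904 CE, so the traumatic resin duct band dates to 1904 − 553 = 1351 CE.

1351 CE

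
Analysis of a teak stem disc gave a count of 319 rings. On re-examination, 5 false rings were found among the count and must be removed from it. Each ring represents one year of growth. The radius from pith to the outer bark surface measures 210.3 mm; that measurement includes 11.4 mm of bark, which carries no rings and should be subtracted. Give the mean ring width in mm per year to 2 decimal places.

0.63 mm per year

True ring count = 319 − 5 = 314.
Removing the 11.4 mm offcut leaves 210.3 − 11.4 = 198.9 mm.
Mean rate = 198.9 mm / 314 years ≈ 0.63 mm per year.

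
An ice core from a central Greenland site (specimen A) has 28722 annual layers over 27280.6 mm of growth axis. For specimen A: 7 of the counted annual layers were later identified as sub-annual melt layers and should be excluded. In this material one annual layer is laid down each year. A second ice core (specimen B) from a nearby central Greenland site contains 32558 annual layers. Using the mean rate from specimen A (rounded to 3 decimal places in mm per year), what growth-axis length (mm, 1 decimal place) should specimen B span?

Specimen A: correcting the raw count gives 28722 − 7 = 28715 true annual layers.
A: 27280.6 mm over 28715 years gives 27280.6 / 28715 ≈ 0.950 mm per year.
Length of B = 0.950 × 32558 = 30930.1 mm.

30930.1 mm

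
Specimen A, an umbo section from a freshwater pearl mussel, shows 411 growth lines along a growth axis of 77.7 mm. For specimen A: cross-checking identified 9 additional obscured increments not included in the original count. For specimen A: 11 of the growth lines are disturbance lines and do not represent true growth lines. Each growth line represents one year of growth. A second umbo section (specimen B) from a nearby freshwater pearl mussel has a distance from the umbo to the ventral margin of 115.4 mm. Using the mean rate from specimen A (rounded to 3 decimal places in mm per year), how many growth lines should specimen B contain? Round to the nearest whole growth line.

Specimen A: true growth line count = 411 − 11 + 9 = 409.
A: Extension rate ≈ 77.7 / 409 = 0.190 mm/year.
For B, 115.4 / 0.190 = 607.37 years ≈ 607 growth lines.

607 growth lines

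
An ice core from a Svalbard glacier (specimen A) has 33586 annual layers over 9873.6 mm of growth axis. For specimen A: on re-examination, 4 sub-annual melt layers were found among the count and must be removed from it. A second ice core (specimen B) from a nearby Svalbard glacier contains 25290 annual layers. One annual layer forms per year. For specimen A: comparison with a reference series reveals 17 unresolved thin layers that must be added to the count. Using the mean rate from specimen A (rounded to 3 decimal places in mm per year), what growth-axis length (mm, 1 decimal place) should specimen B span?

7435.3 mm

Specimen A: correcting the raw count gives 33586 − 4 + 17 = 33599 true annual layers.
A: Mean rate = 9873.6 mm / 33599 years ≈ 0.294 mm/year.
Length of B = 0.294 × 25290 = 7435.3 mm.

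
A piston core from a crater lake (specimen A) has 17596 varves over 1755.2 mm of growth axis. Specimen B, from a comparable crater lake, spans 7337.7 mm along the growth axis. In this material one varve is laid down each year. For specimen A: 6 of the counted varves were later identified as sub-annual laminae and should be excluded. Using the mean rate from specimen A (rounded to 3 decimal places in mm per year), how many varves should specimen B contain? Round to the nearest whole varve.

Specimen A: after corrections the count is 17596 − 6 = 17590 varves.
A: 1755.2 mm over 17590 years gives 1755.2 / 17590 ≈ 0.100 mm/year.
B spans 7337.7 / 0.100 = 73377.00 years ≈ 73377 varves.

73377 varves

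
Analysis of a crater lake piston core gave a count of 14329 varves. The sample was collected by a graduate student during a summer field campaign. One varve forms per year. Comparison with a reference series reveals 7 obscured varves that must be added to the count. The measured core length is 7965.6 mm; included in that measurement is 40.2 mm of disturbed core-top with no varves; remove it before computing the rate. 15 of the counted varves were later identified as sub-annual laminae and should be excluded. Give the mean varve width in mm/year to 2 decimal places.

True varve count = 14329 − 15 + 7 = 14321.
Net length = 7965.6 − 40.2 = 7925.4 mm.
7925.4 mm over 14321 years gives 7925.4 / 14321 ≈ 0.55 mm/year.

0.55 mm/year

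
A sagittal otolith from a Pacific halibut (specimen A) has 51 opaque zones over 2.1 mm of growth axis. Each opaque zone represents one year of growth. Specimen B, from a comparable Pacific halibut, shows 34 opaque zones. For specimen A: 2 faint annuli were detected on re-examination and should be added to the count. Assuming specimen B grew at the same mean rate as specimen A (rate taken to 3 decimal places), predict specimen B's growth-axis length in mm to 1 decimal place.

1.4 mm

Specimen A: adjusted count: 51 + 2 = 53 opaque zones.
A: Extension rate ≈ 2.1 / 53 = 0.040 mm per year.
Length of B = 0.040 × 34 = 1.4 mm.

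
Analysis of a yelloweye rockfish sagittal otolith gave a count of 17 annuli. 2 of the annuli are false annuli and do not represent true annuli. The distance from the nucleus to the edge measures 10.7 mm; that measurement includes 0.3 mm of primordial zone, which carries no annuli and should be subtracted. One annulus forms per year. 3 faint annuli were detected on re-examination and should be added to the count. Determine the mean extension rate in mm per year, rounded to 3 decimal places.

Adjusted count: 17 − 2 + 3 = 18 annuli.
The growth record spans 10.7 − 0.3 = 10.4 mm.
Mean rate = 10.4 mm / 18 years ≈ 0.578 mm per year.

0.578 mm per year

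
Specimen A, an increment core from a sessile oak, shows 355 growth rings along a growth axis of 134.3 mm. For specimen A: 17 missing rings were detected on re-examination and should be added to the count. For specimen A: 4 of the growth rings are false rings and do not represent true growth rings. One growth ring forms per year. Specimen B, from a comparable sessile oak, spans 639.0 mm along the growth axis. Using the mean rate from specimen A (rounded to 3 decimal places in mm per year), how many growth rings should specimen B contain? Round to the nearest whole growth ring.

1751 growth rings

Specimen A: adjusted count: 355 − 4 + 17 = 368 growth rings.
A: Mean rate = 134.3 mm / 368 years ≈ 0.365 mm per year.
B spans 639.0 / 0.365 = 1750.68 years ≈ 1751 growth rings.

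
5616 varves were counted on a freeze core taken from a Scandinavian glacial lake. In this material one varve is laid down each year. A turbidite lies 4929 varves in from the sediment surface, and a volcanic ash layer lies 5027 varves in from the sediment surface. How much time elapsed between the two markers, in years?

5027 − 4929 = 98 varves lie between the two events.
One varve per year makes the interval 98 years.

98 years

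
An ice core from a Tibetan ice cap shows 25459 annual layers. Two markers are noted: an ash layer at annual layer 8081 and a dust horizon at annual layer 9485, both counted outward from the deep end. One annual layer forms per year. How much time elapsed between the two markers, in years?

The two markers are separated by 9485 − 8081 = 1404 annual layers.
That is 1404 years at one annual layer per year.

1404 yr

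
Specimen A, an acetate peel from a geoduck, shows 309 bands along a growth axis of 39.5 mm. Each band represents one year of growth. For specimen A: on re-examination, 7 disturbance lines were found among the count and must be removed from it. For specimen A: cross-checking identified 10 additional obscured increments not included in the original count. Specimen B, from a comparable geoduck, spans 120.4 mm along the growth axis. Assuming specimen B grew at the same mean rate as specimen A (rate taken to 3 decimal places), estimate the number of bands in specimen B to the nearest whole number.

Specimen A: true band count = 309 − 7 + 10 = 312.
A: 39.5 mm over 312 years gives 39.5 / 312 ≈ 0.127 mm/year.
Specimen B: 120.4 mm / 0.127 mm per year = 948.03 years ≈ 948 bands.

948 bands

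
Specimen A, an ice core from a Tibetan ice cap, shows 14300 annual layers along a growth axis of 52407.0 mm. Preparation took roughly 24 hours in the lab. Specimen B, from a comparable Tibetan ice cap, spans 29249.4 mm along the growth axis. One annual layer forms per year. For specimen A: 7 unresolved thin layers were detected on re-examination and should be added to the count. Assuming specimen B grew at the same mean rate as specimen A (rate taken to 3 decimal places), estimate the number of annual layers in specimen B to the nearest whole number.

Specimen A: correcting the raw count gives 14300 + 7 = 14307 true annual layers.
A: 52407.0 mm over 14307 years gives 52407.0 / 14307 ≈ 3.663 mm/yr.
For B, 29249.4 / 3.663 = 7985.09 years ≈ 7985 annual layers.

7985 annual layers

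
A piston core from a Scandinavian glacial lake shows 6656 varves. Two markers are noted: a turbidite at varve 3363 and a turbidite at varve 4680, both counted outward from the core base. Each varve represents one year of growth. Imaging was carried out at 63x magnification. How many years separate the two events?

The two markers are separated by 4680 − 3363 = 1317 varves.
One varve per year makes the interval 1317 years.

1317 years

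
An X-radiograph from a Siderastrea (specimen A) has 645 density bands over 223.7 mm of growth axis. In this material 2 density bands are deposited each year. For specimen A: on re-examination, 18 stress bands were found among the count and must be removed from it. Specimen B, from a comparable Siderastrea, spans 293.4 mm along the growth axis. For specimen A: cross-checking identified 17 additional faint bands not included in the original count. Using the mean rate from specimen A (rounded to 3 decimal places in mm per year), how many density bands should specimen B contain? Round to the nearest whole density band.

844 density bands

Specimen A: after corrections the count is 645 − 18 + 17 = 644 density bands.
Specimen A: with 2 density bands per year, 644 / 2 = 322 years.
A: 223.7 mm over 322 years gives 223.7 / 322 ≈ 0.695 mm/yr.
B spans 293.4 / 0.695 = 422.16 years; at 2 density bands per year that is 422.16 × 2 ≈ 844 density bands.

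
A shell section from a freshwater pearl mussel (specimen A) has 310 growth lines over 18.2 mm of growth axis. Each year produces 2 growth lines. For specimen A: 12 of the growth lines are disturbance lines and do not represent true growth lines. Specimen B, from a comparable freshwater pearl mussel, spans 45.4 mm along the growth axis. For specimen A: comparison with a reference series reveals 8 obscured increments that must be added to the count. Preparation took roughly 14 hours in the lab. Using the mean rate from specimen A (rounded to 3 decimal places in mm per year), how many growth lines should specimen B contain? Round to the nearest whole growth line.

763 growth lines

Specimen A: adjusted count: 310 − 12 + 8 = 306 growth lines.
Specimen A: with 2 growth lines per year, 306 / 2 = 153 years.
A: Extension rate ≈ 18.2 / 153 = 0.119 mm/year.
For B, 45.4 / 0.119 = 381.51 years; at 2 growth lines per year that is 381.51 × 2 ≈ 763 growth lines.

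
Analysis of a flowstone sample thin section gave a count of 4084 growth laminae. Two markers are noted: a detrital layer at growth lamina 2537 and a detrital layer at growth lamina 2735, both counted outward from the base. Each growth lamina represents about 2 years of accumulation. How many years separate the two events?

Separation: 2735 − 2537 = 198 growth laminae.
At 2 years per growth lamina, 198 × 2 = 396 years.

396 years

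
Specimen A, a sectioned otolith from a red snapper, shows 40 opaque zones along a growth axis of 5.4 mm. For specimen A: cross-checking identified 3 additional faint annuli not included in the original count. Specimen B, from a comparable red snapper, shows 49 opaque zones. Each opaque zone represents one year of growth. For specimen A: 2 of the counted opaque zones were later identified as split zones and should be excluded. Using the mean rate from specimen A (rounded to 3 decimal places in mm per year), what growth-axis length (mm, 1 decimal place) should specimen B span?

Specimen A: correcting the raw count gives 40 − 2 + 3 = 41 true opaque zones.
A: Mean rate = 5.4 mm / 41 years ≈ 0.132 mm per year.
For B, 0.132 mm/year × 49 years = 6.5 mm.

6.5 mm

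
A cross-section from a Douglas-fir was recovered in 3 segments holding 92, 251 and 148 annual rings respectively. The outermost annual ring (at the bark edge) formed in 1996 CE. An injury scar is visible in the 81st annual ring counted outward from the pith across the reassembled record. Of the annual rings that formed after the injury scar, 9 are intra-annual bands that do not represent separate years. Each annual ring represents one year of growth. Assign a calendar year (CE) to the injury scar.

Total annual rings = 92 + 251 + 148 = 491.
Between annual ring 81 and the bark edge there are 491 − 81 = 410 annual rings.
410 − 9 false = 401 true annual rings after the injury scar.
1996 − 401 = 1595 CE.

1595 CE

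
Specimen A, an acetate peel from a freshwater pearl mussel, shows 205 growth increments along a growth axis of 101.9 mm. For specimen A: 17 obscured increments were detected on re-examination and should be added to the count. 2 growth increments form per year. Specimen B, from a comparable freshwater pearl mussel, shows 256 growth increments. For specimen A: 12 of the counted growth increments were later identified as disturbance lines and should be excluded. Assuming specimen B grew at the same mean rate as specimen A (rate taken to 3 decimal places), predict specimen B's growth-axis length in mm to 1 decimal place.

Specimen A: after corrections the count is 205 − 12 + 17 = 210 growth increments.
Specimen A: dividing by 2 growth increments per year: 210 / 2 = 105 years.
A: Mean rate = 101.9 mm / 105 years ≈ 0.970 mm/yr.
Specimen B: with 2 growth increments per year, 256 / 2 = 128 years. B's length ≈ 0.970 × 128 = 124.2 mm.

124.2 mm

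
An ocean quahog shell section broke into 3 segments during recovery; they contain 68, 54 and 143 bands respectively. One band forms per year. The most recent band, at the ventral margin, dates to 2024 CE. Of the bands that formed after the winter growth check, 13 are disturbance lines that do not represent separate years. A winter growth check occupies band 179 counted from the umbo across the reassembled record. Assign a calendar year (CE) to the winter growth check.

1951 CE

Total bands = 68 + 54 + 143 = 265.
The winter growth check sits at band 179 from the umbo, so 265 − 179 = 86 bands formed after it.
86 − 13 false = 73 true bands after the winter growth check.
The band at the ventral margin is 2024 CE, so the winter growth check dates to 2024 − 73 = 1951 CE.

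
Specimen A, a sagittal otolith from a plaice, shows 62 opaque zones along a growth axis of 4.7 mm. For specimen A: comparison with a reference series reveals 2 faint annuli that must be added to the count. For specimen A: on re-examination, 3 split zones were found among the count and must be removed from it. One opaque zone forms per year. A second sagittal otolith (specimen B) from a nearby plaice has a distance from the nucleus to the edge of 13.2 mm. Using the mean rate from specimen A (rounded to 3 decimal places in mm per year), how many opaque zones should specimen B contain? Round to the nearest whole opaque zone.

171 opaque zones

Specimen A: true opaque zone count = 62 − 3 + 2 = 61.
A: Extension rate ≈ 4.7 / 61 = 0.077 mm/year.
Specimen B: 13.2 mm / 0.077 mm per year = 171.43 years ≈ 171 opaque zones.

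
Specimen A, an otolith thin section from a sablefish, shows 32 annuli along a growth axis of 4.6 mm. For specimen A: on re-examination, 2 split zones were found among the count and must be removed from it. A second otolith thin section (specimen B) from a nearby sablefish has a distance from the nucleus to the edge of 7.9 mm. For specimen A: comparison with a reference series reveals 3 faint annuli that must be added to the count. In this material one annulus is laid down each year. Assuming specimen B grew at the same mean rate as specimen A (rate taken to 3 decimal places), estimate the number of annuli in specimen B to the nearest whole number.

Specimen A: adjusted count: 32 − 2 + 3 = 33 annuli.
A: Extension rate ≈ 4.6 / 33 = 0.139 mm/year.
For B, 7.9 / 0.139 = 56.83 years ≈ 57 annuli.

57 annuli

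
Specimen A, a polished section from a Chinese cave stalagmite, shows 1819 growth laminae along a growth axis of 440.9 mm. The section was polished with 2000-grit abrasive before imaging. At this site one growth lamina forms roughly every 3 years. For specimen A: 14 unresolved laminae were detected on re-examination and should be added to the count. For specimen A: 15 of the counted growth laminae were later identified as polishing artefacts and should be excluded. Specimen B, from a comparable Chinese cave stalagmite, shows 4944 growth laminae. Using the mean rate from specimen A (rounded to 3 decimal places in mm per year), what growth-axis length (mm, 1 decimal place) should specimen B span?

Specimen A: true growth lamina count = 1819 − 15 + 14 = 1818.
Specimen A: 1818 growth laminae at 3 years each span 1818 × 3 = 5454 years.
A: 440.9 mm over 5454 years gives 440.9 / 5454 ≈ 0.081 mm/year.
Specimen B: at 3 years per growth lamina, 4944 × 3 = 14832 years. For B, 0.081 mm/year × 14832 years = 1201.4 mm.

1201.4 mm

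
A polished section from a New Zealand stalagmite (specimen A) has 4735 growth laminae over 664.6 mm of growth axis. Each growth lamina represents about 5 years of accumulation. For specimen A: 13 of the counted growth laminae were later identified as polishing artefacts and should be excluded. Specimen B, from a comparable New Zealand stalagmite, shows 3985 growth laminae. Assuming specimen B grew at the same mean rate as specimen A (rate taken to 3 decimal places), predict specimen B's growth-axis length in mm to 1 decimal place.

Specimen A: correcting the raw count gives 4735 − 13 = 4722 true growth laminae.
Specimen A: at 5 years per growth lamina, 4722 × 5 = 23610 years.
A: Extension rate ≈ 664.6 / 23610 = 0.028 mm/year.
Specimen B: 3985 growth laminae at 5 years each span 3985 × 5 = 19925 years. Length of B = 0.028 × 19925 = 557.9 mm.

557.9 mm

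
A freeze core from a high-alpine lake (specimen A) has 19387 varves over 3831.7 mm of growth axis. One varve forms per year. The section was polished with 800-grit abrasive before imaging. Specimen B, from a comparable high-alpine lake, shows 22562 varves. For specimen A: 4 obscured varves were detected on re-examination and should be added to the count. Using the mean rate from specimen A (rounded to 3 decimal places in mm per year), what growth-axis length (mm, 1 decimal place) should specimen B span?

Specimen A: adjusted count: 19387 + 4 = 19391 varves.
A: Mean rate = 3831.7 mm / 19391 years ≈ 0.198 mm/yr.
B's length ≈ 0.198 × 22562 = 4467.3 mm.

4467.3 mm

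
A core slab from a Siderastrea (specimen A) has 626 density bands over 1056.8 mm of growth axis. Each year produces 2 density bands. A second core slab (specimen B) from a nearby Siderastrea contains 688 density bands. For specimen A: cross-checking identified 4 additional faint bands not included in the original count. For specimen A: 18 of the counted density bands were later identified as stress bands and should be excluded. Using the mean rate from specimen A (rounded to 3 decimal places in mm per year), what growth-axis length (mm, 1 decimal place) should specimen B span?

Specimen A: correcting the raw count gives 626 − 18 + 4 = 612 true density bands.
Specimen A: with 2 density bands per year, 612 / 2 = 306 years.
A: Extension rate ≈ 1056.8 / 306 = 3.454 mm/yr.
Specimen B: 688 density bands at 2 per year is 688 / 2 = 344 years. For B, 3.454 mm/year × 344 years = 1188.2 mm.

1188.2 mm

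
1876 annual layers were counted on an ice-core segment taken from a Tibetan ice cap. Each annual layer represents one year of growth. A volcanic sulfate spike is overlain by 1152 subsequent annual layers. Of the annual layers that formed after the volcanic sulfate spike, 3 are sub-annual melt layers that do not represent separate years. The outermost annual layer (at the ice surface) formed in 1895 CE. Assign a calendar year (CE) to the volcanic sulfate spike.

746 CE

1152 annual layers post-date the volcanic sulfate spike.
1152 − 3 false = 1149 true annual layers after the volcanic sulfate spike.
Counting back 1149 years from 1895 CE places the volcanic sulfate spike in 1895 − 1149 = 746 CE.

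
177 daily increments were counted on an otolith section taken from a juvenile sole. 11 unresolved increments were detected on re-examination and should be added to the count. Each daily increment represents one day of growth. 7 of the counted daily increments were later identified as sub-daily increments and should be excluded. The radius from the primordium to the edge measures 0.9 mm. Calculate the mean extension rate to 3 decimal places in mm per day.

True daily increment count = 177 − 7 + 11 = 181.
Mean rate = 0.9 mm / 181 days ≈ 0.005 mm per day.

0.005 mm per day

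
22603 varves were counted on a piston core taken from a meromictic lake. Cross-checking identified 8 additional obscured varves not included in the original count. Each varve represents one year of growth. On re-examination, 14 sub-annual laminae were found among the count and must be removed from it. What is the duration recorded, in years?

22597 years

After corrections the count is 22603 − 14 + 8 = 22597 varves.
One varve per year makes the duration 22597 years.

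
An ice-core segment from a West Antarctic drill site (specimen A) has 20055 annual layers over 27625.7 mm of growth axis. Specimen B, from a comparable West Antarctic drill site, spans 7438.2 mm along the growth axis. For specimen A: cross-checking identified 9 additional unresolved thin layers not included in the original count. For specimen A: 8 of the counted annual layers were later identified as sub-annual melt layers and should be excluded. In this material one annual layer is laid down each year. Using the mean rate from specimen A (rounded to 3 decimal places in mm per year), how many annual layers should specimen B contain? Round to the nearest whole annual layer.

5402 annual layers

Specimen A: after corrections the count is 20055 − 8 + 9 = 20056 annual layers.
A: 27625.7 mm over 20056 years gives 27625.7 / 20056 ≈ 1.377 mm/yr.
Specimen B: 7438.2 mm / 1.377 mm per year = 5401.74 years ≈ 5402 annual layers.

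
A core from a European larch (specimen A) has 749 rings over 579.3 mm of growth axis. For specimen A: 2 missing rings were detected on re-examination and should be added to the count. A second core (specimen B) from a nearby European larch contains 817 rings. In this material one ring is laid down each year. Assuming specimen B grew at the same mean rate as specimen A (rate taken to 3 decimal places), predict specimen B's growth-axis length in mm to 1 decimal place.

Specimen A: correcting the raw count gives 749 + 2 = 751 true rings.
A: 579.3 mm over 751 years gives 579.3 / 751 ≈ 0.771 mm/yr.
B's length ≈ 0.771 × 817 = 629.9 mm.

629.9 mm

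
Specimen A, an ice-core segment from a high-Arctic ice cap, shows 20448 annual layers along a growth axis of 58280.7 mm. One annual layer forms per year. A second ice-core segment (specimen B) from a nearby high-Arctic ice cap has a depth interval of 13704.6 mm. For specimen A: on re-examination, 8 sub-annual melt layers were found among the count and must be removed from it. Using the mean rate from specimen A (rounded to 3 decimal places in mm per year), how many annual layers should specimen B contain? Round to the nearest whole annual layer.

Specimen A: correcting the raw count gives 20448 − 8 = 20440 true annual layers.
A: Mean rate = 58280.7 mm / 20440 years ≈ 2.851 mm per year.
Specimen B: 13704.6 mm / 2.851 mm per year = 4806.94 years ≈ 4807 annual layers.

4807 annual layers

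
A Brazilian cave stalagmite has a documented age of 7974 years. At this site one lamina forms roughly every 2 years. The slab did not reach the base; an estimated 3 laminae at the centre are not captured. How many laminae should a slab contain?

3984 laminae

At 2 years per lamina, 7974 / 2 = 3987 laminae are expected.
Less the 3 uncaptured laminae: 3987 − 3 = 3984.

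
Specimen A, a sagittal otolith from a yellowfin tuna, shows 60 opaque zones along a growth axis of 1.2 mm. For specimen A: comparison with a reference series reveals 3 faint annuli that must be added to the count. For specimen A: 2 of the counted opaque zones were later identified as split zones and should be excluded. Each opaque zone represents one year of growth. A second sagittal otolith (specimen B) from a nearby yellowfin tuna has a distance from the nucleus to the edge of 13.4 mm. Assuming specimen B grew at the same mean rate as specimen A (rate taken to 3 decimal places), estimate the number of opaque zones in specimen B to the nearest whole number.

670 opaque zones

Specimen A: correcting the raw count gives 60 − 2 + 3 = 61 true opaque zones.
A: Mean rate = 1.2 mm / 61 years ≈ 0.020 mm per year.
B spans 13.4 / 0.020 = 670.00 years ≈ 670 opaque zones.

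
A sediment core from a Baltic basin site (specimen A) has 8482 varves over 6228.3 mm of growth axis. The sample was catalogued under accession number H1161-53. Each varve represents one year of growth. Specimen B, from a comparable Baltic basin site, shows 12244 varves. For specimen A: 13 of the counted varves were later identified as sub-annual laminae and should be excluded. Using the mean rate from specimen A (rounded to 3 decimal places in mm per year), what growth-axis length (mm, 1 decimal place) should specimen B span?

Specimen A: adjusted count: 8482 − 13 = 8469 varves.
A: Mean rate = 6228.3 mm / 8469 years ≈ 0.735 mm/year.
Length of B = 0.735 × 12244 = 8999.3 mm.

8999.3 mm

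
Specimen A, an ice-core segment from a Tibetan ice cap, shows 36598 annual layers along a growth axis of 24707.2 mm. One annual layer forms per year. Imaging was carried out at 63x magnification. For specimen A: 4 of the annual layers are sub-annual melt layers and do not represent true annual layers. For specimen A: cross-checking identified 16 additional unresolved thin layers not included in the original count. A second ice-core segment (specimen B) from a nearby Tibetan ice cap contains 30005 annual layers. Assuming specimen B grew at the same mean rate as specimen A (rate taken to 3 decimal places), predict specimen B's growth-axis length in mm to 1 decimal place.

Specimen A: correcting the raw count gives 36598 − 4 + 16 = 36610 true annual layers.
A: 24707.2 mm over 36610 years gives 24707.2 / 36610 ≈ 0.675 mm/year.
B's length ≈ 0.675 × 30005 = 20253.4 mm.

20253.4 mm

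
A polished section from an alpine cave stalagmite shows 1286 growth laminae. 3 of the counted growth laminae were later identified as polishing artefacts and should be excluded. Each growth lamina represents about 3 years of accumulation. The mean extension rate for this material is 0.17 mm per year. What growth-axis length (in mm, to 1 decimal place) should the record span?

After corrections the count is 1286 − 3 = 1283 growth laminae.
At 3 years per growth lamina, 1283 × 3 = 3849 years.
Length ≈ 0.17 × 3849 = 654.3 mm.

654.3 mm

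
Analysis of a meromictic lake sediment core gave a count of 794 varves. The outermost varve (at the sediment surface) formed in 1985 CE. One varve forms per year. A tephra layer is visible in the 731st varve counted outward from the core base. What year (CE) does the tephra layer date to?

794 − 731 = 63 varves lie beyond the tephra layer toward the sediment surface.
1985 − 63 = 1922 CE.

1922 CE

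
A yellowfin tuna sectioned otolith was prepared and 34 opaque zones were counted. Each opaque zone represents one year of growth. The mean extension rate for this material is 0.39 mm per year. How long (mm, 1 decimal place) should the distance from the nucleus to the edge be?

The record spans 34 years at 0.39 mm per year.
Length ≈ 0.39 × 34 = 13.3 mm.

13.3 mm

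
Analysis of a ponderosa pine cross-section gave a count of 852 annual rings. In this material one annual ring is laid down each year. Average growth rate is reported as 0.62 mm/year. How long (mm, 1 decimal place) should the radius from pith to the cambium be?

528.2 mm

The record spans 852 years at 0.62 mm per year.
Length ≈ 0.62 × 852 = 528.2 mm.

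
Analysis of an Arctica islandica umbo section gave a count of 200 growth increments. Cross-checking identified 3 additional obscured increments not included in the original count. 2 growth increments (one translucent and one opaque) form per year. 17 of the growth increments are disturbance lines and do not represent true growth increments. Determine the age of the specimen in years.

True growth increment count = 200 − 17 + 3 = 186.
186 growth increments at 2 per year is 186 / 2 = 93 years.

93 years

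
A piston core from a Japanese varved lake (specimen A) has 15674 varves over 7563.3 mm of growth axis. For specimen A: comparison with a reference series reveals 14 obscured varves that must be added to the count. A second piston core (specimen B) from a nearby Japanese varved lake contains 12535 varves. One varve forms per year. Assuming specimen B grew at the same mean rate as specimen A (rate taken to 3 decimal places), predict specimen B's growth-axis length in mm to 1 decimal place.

Specimen A: after corrections the count is 15674 + 14 = 15688 varves.
A: Mean rate = 7563.3 mm / 15688 years ≈ 0.482 mm per year.
For B, 0.482 mm/year × 12535 years = 6041.9 mm.

6041.9 mm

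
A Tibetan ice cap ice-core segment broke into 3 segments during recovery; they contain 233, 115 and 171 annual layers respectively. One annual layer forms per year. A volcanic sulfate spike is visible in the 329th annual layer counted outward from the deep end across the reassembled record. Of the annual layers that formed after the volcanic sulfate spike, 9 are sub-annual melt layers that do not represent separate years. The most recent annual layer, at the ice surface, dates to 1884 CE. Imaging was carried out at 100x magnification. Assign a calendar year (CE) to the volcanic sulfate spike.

Total annual layers = 233 + 115 + 171 = 519.
Between annual layer 329 and the ice surface there are 519 − 329 = 190 annual layers.
Removing the 9 false annual layers leaves 190 − 9 = 181 true annual layers beyond the volcanic sulfate spike.
The annual layer at the ice surface is 1884 CE, so the volcanic sulfate spike dates to 1884 − 181 = 1703 CE.

1703 CE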